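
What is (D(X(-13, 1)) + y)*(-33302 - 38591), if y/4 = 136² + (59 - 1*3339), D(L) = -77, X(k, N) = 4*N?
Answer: -4370159791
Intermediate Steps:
y = 60864 (y = 4*(136² + (59 - 1*3339)) = 4*(18496 + (59 - 3339)) = 4*(18496 - 3280) = 4*15216 = 60864)
(D(X(-13, 1)) + y)*(-33302 - 38591) = (-77 + 60864)*(-33302 - 38591) = 60787*(-71893) = -4370159791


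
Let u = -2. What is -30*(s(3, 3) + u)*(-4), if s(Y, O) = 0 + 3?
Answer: 120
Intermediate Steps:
s(Y, O) = 3
-30*(s(3, 3) + u)*(-4) = -30*(3 - 2)*(-4) = -30*(-4) = 120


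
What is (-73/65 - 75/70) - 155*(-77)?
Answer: 10858853/910 ≈ 11933.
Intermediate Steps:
(-73/65 - 75/70) - 155*(-77) = (-73*1/65 - 75*1/70) + 11935 = (-73/65 - 15/14) + 11935 = -1997/910 + 11935 = 10858853/910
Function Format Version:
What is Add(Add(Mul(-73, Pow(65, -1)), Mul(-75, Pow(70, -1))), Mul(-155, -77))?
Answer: Rational(10858853, 910) ≈ 11933.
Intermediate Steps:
Add(Add(Mul(-73, Pow(65, -1)), Mul(-75, Pow(70, -1))), Mul(-155, -77)) = Add(Add(Mul(-73, Rational(1, 65)), Mul(-75, Rational(1, 70))), 11935) = Add(Add(Rational(-73, 65), Rational(-15, 14)), 11935) = Add(Rational(-1997, 910), 11935) = Rational(10858853, 910)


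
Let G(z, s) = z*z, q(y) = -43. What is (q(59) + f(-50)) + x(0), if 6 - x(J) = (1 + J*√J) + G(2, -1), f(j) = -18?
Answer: -60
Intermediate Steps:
G(z, s) = z²
x(J) = 1 - J^(3/2) (x(J) = 6 - ((1 + J*√J) + 2²) = 6 - ((1 + J^(3/2)) + 4) = 6 - (5 + J^(3/2)) = 6 + (-5 - J^(3/2)) = 1 - J^(3/2))
(q(59) + f(-50)) + x(0) = (-43 - 18) + (1 - 0^(3/2)) = -61 + (1 - 1*0) = -61 + (1 + 0) = -61 + 1 = -60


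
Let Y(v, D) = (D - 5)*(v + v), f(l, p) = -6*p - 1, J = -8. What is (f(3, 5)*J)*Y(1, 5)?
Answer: 0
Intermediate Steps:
f(l, p) = -1 - 6*p
Y(v, D) = 2*v*(-5 + D) (Y(v, D) = (-5 + D)*(2*v) = 2*v*(-5 + D))
(f(3, 5)*J)*Y(1, 5) = ((-1 - 6*5)*(-8))*(2*1*(-5 + 5)) = ((-1 - 30)*(-8))*(2*1*0) = -31*(-8)*0 = 248*0 = 0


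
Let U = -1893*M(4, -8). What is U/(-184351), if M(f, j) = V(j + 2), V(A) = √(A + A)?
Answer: 3786*I*√3/184351 ≈ 0.035571*I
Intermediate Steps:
V(A) = √2*√A (V(A) = √(2*A) = √2*√A)
M(f, j) = √2*√(2 + j) (M(f, j) = √2*√(j + 2) = √2*√(2 + j))
U = -3786*I*√3 (U = -1893*√(4 + 2*(-8)) = -1893*√(4 - 16) = -3786*I*√3 ≈ -6557.5*I)
U/(-184351) = -3786*I*√3/(-184351) = -3786*I*√3*(-1/184351) = 3786*I*√3/184351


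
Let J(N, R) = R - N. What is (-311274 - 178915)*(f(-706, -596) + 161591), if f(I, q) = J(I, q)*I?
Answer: -41142052959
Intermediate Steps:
f(I, q) = I*(q - I) (f(I, q) = (q - I)*I = I*(q - I))
(-311274 - 178915)*(f(-706, -596) + 161591) = (-311274 - 178915)*(-706*(-596 - 1*(-706)) + 161591) = -490189*(-706*(-596 + 706) + 161591) = -490189*(-706*110 + 161591) = -490189*(-77660 + 161591) = -490189*83931 = -41142052959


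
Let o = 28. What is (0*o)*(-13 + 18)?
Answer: 0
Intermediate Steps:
(0*o)*(-13 + 18) = (0*28)*(-13 + 18) = 0*5 = 0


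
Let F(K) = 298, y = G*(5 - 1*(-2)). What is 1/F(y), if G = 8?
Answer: 1/298 ≈ 0.0033557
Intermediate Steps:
y = 56 (y = 8*(5 - 1*(-2)) = 8*(5 + 2) = 8*7 = 56)
1/F(y) = 1/298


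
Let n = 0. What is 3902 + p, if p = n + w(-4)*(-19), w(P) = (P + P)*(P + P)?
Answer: 2686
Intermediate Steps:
w(P) = 4*P**2 (w(P) = (2*P)*(2*P) = 4*P**2)
p = -1216 (p = 0 + (4*(-4)**2)*(-19) = 0 + (4*16)*(-19) = 0 + 64*(-19) = 0 - 1216 = -1216)
3902 + p = 3902 - 1216 = 2686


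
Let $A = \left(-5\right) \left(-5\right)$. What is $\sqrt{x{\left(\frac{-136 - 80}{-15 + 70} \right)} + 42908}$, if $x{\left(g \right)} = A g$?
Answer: $\frac{2 \sqrt{1294997}}{11} \approx 206.91$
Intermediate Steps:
$A = 25$
$x{\left(g \right)} = 25 g$
$\sqrt{x{\left(\frac{-136 - 80}{-15 + 70} \right)} + 42908} = \sqrt{25 \frac{-136 - 80}{-15 + 70} + 42908} = \sqrt{25 \left(- \frac{216}{55}\right) + 42908} = \sqrt{- \frac{1080}{11} + 42908} = \sqrt{\frac{470908}{11}} = \frac{2 \sqrt{1294997}}{11}$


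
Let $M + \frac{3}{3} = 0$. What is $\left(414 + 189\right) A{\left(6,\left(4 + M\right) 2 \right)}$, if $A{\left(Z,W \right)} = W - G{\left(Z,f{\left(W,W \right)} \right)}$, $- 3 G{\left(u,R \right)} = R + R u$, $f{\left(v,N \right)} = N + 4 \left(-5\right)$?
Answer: $-16080$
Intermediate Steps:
$f{\left(v,N \right)} = -20 + N$ ($f{\left(v,N \right)} = N - 20 = -20 + N$)
$M = -1$ ($M = -1 + 0 = -1$)
$G{\left(u,R \right)} = - \frac{R}{3} - \frac{R u}{3}$ ($G{\left(u,R \right)} = - \frac{R + R u}{3} = - \frac{R}{3} - \frac{R u}{3}$)
$A{\left(Z,W \right)} = W + \frac{\left(1 + Z\right) \left(-20 + W\right)}{3}$ ($A{\left(Z,W \right)} = W - - \frac{\left(-20 + W\right) \left(1 + Z\right)}{3} = W - - \frac{\left(1 + Z\right) \left(-20 + W\right)}{3} = W + \frac{\left(1 + Z\right) \left(-20 + W\right)}{3}$)
$\left(414 + 189\right) A{\left(6,\left(4 + M\right) 2 \right)} = \left(414 + 189\right) \left(\left(4 - 1\right) 2 + \frac{\left(1 + 6\right) \left(-20 + \left(4 - 1\right) 2\right)}{3}\right) = 603 \left(3 \cdot 2 + \frac{1}{3} \cdot 7 \left(-20 + 3 \cdot 2\right)\right) = 603 \left(6 + \frac{1}{3} \cdot 7 \left(-20 + 6\right)\right) = 603 \left(6 + \frac{1}{3} \cdot 7 \left(-14\right)\right) = 603 \left(6 - \frac{98}{3}\right) = 603 \left(- \frac{80}{3}\right) = -16080$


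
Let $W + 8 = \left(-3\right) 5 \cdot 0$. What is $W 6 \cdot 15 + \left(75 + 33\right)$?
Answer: $-612$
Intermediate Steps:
$W = -8$ ($W = -8 + \left(-3\right) 5 \cdot 0 = -8 - 0 = -8 + 0 = -8$)
$W 6 \cdot 15 + \left(75 + 33\right) = - 8 \cdot 6 \cdot 15 + \left(75 + 33\right) = \left(-8\right) 90 + 108 = -720 + 108 = -612$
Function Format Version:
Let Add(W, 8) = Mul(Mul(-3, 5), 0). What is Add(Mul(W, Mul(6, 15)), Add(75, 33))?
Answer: -612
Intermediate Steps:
W = -8 (W = Add(-8, Mul(Mul(-3, 5), 0)) = Add(-8, Mul(-15, 0)) = Add(-8, 0) = -8)
Add(Mul(W, Mul(6, 15)), Add(75, 33)) = Add(Mul(-8, Mul(6, 15)), Add(75, 33)) = Add(Mul(-8, 90), 108) = Add(-720, 108) = -612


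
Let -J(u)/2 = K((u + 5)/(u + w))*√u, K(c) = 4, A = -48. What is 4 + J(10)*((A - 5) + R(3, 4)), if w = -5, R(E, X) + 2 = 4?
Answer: 4 + 408*√10 ≈ 1294.2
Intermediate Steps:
R(E, X) = 2 (R(E, X) = -2 + 4 = 2)
J(u) = -8*√u
4 + J(10)*((A - 5) + R(3, 4)) = 4 + (-8*√10)*((-48 - 5) + 2) = 4 + (-8*√10)*(-53 + 2) = 4 - 8*√10*(-51) = 4 + 408*√10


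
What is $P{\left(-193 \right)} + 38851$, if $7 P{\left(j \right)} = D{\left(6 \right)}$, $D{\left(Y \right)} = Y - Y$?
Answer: $38851$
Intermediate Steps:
$D{\left(Y \right)} = 0$
$P{\left(j \right)} = 0$ ($P{\left(j \right)} = \frac{1}{7} \cdot 0 = 0$)
$P{\left(-193 \right)} + 38851 = 0 + 38851 = 38851$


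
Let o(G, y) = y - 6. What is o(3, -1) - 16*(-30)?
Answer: 473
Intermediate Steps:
o(G, y) = -6 + y
o(3, -1) - 16*(-30) = (-6 - 1) - 16*(-30) = -7 + 480 = 473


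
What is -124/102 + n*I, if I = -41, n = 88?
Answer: -184070/51 ≈ -3609.2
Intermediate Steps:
-124/102 + n*I = -124/102 + 88*(-41) = -124*1/102 - 3608 = -62/51 - 3608 = -184070/51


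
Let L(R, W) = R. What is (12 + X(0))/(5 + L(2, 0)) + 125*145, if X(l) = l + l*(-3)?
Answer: 126887/7 ≈ 18127.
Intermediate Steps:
X(l) = -2*l (X(l) = l - 3*l = -2*l)
(12 + X(0))/(5 + L(2, 0)) + 125*145 = (12 - 2*0)/(5 + 2) + 125*145 = (12 + 0)/7 + 18125 = 12*(1/7) + 18125 = 12/7 + 18125 = 126887/7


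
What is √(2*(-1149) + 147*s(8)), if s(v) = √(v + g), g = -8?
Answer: I*√2298 ≈ 47.937*I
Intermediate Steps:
s(v) = √(-8 + v) (s(v) = √(v - 8) = √(-8 + v))
√(2*(-1149) + 147*s(8)) = √(2*(-1149) + 147*√(-8 + 8)) = √(-2298 + 147*√0) = √(-2298 + 147*0) = √(-2298 + 0) = √(-2298) = I*√2298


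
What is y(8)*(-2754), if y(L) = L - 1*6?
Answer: -5508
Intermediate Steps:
y(L) = -6 + L (y(L) = L - 6 = -6 + L)
y(8)*(-2754) = (-6 + 8)*(-2754) = 2*(-2754) = -5508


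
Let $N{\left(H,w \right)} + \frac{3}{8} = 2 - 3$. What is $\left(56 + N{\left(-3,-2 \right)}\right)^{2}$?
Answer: $\frac{190969}{64} \approx 2983.9$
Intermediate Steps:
$N{\left(H,w \right)} = - \frac{11}{8}$ ($N{\left(H,w \right)} = - \frac{3}{8} + \left(2 - 3\right) = - \frac{3}{8} - 1 = - \frac{11}{8}$)
$\left(56 + N{\left(-3,-2 \right)}\right)^{2} = \left(56 - \frac{11}{8}\right)^{2} = \left(\frac{437}{8}\right)^{2} = \frac{190969}{64}$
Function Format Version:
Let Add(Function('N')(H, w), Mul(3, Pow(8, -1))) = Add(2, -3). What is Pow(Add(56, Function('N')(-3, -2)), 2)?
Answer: Rational(190969, 64) ≈ 2983.9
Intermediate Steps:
Function('N')(H, w) = Rational(-11, 8) (Function('N')(H, w) = Add(Rational(-3, 8), Add(2, -3)) = Add(Rational(-3, 8), -1) = Rational(-11, 8))
Pow(Add(56, Function('N')(-3, -2)), 2) = Pow(Add(56, Rational(-11, 8)), 2) = Pow(Rational(437, 8), 2) = Rational(190969, 64)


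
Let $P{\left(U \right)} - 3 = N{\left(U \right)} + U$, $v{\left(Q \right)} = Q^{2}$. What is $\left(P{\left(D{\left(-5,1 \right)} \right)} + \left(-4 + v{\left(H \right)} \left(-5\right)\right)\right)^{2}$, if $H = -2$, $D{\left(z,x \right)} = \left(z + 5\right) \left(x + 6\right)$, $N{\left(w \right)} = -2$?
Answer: $529$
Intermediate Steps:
$D{\left(z,x \right)} = \left(5 + z\right) \left(6 + x\right)$
$P{\left(U \right)} = 1 + U$ ($P{\left(U \right)} = 3 + \left(-2 + U\right) = 1 + U$)
$\left(P{\left(D{\left(-5,1 \right)} \right)} + \left(-4 + v{\left(H \right)} \left(-5\right)\right)\right)^{2} = \left(\left(1 + \left(30 + 5 \cdot 1 + 6 \left(-5\right) + 1 \left(-5\right)\right)\right) + \left(-4 + \left(-2\right)^{2} \left(-5\right)\right)\right)^{2} = \left(\left(1 + \left(30 + 5 - 30 - 5\right)\right) + \left(-4 + 4 \left(-5\right)\right)\right)^{2} = \left(\left(1 + 0\right) - 24\right)^{2} = \left(1 - 24\right)^{2} = \left(-23\right)^{2} = 529$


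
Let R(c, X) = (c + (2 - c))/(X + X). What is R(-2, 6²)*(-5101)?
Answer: -5101/36 ≈ -141.69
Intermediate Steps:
R(c, X) = 1/X (R(c, X) = 2/((2*X)) = 2*(1/(2*X)) = 1/X)
R(-2, 6²)*(-5101) = -5101/6² = -5101/36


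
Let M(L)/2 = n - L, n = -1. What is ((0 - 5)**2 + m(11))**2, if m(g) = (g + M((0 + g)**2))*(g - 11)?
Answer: 625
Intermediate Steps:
M(L) = -2 - 2*L (M(L) = 2*(-1 - L) = -2 - 2*L)
m(g) = (-11 + g)*(-2 + g - 2*g**2) (m(g) = (g + (-2 - 2*(0 + g)**2))*(g - 11) = (g + (-2 - 2*g**2))*(-11 + g) = (-2 + g - 2*g**2)*(-11 + g) = (-11 + g)*(-2 + g - 2*g**2))
((0 - 5)**2 + m(11))**2 = ((0 - 5)**2 + (22 - 13*11 - 2*11**3 + 23*11**2))**2 = ((-5)**2 + (22 - 143 - 2*1331 + 23*121))**2 = (25 + (22 - 143 - 2662 + 2783))**2 = (25 + 0)**2 = 25**2 = 625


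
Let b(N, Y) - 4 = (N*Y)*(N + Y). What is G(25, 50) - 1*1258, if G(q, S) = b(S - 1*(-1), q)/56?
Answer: 3307/7 ≈ 472.43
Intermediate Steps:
b(N, Y) = 4 + N*Y*(N + Y) (b(N, Y) = 4 + (N*Y)*(N + Y) = 4 + N*Y*(N + Y))
G(q, S) = 1/14 + q*(1 + S)²/56 + q²*(1 + S)/56 (G(q, S) = (4 + (S - 1*(-1))*q² + q*(S - 1*(-1))²)/56 = (4 + (S + 1)*q² + q*(S + 1)²)*(1/56) = (4 + (1 + S)*q² + q*(1 + S)²)*(1/56) = (4 + q²*(1 + S) + q*(1 + S)²)*(1/56) = (4 + q*(1 + S)² + q²*(1 + S))*(1/56) = 1/14 + q*(1 + S)²/56 + q²*(1 + S)/56)
G(25, 50) - 1*1258 = (1/14 + (1/56)*25*(1 + 50)² + (1/56)*25²*(1 + 50)) - 1*1258 = (1/14 + (1/56)*25*51² + (1/56)*625*51) - 1258 = (1/14 + (1/56)*25*2601 + 31875/56) - 1258 = (1/14 + 65025/56 + 31875/56) - 1258 = 12113/7 - 1258 = 3307/7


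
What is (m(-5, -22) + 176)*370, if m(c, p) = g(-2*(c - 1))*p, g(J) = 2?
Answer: 48840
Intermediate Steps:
m(c, p) = 2*p
(m(-5, -22) + 176)*370 = (2*(-22) + 176)*370 = (-44 + 176)*370 = 132*370 = 48840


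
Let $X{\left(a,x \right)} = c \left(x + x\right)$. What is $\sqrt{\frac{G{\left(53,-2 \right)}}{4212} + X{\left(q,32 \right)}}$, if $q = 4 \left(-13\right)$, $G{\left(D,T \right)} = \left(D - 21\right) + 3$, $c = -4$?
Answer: $\frac{i \sqrt{14017081}}{234} \approx 16.0 i$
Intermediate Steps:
$G{\left(D,T \right)} = -18 + D$ ($G{\left(D,T \right)} = \left(-21 + D\right) + 3 = -18 + D$)
$q = -52$
$X{\left(a,x \right)} = - 8 x$ ($X{\left(a,x \right)} = - 4 \left(x + x\right) = - 4 \cdot 2 x = - 8 x$)
$\sqrt{\frac{G{\left(53,-2 \right)}}{4212} + X{\left(q,32 \right)}} = \sqrt{\frac{-18 + 53}{4212} - 256} = \sqrt{35 \cdot \frac{1}{4212} - 256} = \sqrt{\frac{35}{4212} - 256} = \sqrt{- \frac{1078237}{4212}} = \frac{i \sqrt{14017081}}{234}$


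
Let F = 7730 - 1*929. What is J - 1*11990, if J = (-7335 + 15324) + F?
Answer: 2800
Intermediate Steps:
F = 6801 (F = 7730 - 929 = 6801)
J = 14790 (J = (-7335 + 15324) + 6801 = 7989 + 6801 = 14790)
J - 1*11990 = 14790 - 1*11990 = 14790 - 11990 = 2800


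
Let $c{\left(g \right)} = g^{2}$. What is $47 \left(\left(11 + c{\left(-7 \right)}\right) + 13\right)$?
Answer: $3431$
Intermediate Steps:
$47 \left(\left(11 + c{\left(-7 \right)}\right) + 13\right) = 47 \left(\left(11 + \left(-7\right)^{2}\right) + 13\right) = 47 \left(\left(11 + 49\right) + 13\right) = 47 \left(60 + 13\right) = 47 \cdot 73 = 3431$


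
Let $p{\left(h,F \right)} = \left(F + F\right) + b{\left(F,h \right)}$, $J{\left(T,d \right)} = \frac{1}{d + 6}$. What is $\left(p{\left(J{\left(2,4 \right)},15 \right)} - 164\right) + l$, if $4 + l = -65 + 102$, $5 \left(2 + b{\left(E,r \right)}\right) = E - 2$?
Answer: $- \frac{502}{5} \approx -100.4$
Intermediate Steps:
$J{\left(T,d \right)} = \frac{1}{6 + d}$
$b{\left(E,r \right)} = - \frac{12}{5} + \frac{E}{5}$ ($b{\left(E,r \right)} = -2 + \frac{E - 2}{5} = -2 + \frac{-2 + E}{5} = -2 + \left(- \frac{2}{5} + \frac{E}{5}\right) = - \frac{12}{5} + \frac{E}{5}$)
$l = 33$ ($l = -4 + \left(-65 + 102\right) = -4 + 37 = 33$)
$p{\left(h,F \right)} = - \frac{12}{5} + \frac{11 F}{5}$ ($p{\left(h,F \right)} = \left(F + F\right) + \left(- \frac{12}{5} + \frac{F}{5}\right) = 2 F + \left(- \frac{12}{5} + \frac{F}{5}\right) = - \frac{12}{5} + \frac{11 F}{5}$)
$\left(p{\left(J{\left(2,4 \right)},15 \right)} - 164\right) + l = \left(\left(- \frac{12}{5} + \frac{11}{5} \cdot 15\right) - 164\right) + 33 = \left(\left(- \frac{12}{5} + 33\right) - 164\right) + 33 = \left(\frac{153}{5} - 164\right) + 33 = - \frac{667}{5} + 33 = - \frac{502}{5}$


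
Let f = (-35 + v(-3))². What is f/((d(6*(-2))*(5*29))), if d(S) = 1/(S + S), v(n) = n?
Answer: -34656/145 ≈ -239.01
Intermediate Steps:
d(S) = 1/(2*S)
f = 1444 (f = (-35 - 3)² = (-38)² = 1444)
f/((d(6*(-2))*(5*29))) = 1444/(((1/(2*((6*(-2)))))*(5*29))) = 1444/((((½)/(-12))*145)) = 1444/((((½)*(-1/12))*145)) = 1444/((-1/24*145)) = 1444/(-145/24) = 1444*(-24/145) = -34656/145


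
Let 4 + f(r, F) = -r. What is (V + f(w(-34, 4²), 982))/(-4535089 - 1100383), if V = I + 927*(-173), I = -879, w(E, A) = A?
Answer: 80635/2817736 ≈ 0.028617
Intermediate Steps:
f(r, F) = -4 - r
V = -161250 (V = -879 + 927*(-173) = -879 - 160371 = -161250)
(V + f(w(-34, 4²), 982))/(-4535089 - 1100383) = (-161250 + (-4 - 1*4²))/(-4535089 - 1100383) = (-161250 + (-4 - 1*16))/(-5635472) = (-161250 + (-4 - 16))*(-1/5635472) = (-161250 - 20)*(-1/5635472) = -161270*(-1/5635472) = 80635/2817736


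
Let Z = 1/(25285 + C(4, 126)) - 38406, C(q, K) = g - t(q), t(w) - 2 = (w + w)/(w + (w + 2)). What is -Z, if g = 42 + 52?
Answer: 4872991681/126881 ≈ 38406.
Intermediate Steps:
t(w) = 2 + 2*w/(2 + 2*w) (t(w) = 2 + (w + w)/(w + (w + 2)) = 2 + (2*w)/(w + (2 + w)) = 2 + (2*w)/(2 + 2*w) = 2 + 2*w/(2 + 2*w))
g = 94
C(q, K) = 94 - (2 + 3*q)/(1 + q)
Z = -4872991681/126881 (Z = 1/(25285 + (92 + 91*4)/(1 + 4)) - 38406 = 1/(25285 + (92 + 364)/5) - 38406 = 1/(25285 + (1/5)*456) - 38406 = 1/(25285 + 456/5) - 38406 = 1/(126881/5) - 38406 = 5/126881 - 38406 = -4872991681/126881 ≈ -38406.)
-Z = -1*(-4872991681/126881) = 4872991681/126881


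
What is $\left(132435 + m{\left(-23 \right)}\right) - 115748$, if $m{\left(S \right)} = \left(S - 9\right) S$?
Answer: $17423$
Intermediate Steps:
$m{\left(S \right)} = S \left(-9 + S\right)$ ($m{\left(S \right)} = \left(-9 + S\right) S = S \left(-9 + S\right)$)
$\left(132435 + m{\left(-23 \right)}\right) - 115748 = \left(132435 - 23 \left(-9 - 23\right)\right) - 115748 = \left(132435 - -736\right) - 115748 = \left(132435 + 736\right) - 115748 = 133171 - 115748 = 17423$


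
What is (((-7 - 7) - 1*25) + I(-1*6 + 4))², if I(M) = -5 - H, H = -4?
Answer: 1600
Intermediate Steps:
I(M) = -1 (I(M) = -5 - 1*(-4) = -5 + 4 = -1)
(((-7 - 7) - 1*25) + I(-1*6 + 4))² = (((-7 - 7) - 1*25) - 1)² = ((-14 - 25) - 1)² = (-39 - 1)² = (-40)² = 1600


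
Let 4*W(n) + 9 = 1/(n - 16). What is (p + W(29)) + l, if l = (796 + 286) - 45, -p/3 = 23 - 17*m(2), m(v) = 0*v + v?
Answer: 13881/13 ≈ 1067.8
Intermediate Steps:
W(n) = -9/4 + 1/(4*(-16 + n)) (W(n) = -9/4 + 1/(4*(n - 16)) = -9/4 + 1/(4*(-16 + n)))
m(v) = v (m(v) = 0 + v = v)
p = 33 (p = -3*(23 - 17*2) = -3*(23 - 34) = -3*(-11) = 33)
l = 1037 (l = 1082 - 45 = 1037)
(p + W(29)) + l = (33 + (145 - 9*29)/(4*(-16 + 29))) + 1037 = (33 + (¼)*(145 - 261)/13) + 1037 = (33 + (¼)*(1/13)*(-116)) + 1037 = (33 - 29/13) + 1037 = 400/13 + 1037 = 13881/13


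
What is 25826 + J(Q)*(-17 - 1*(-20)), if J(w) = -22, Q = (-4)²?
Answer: 25760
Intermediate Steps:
Q = 16
25826 + J(Q)*(-17 - 1*(-20)) = 25826 - 22*(-17 - 1*(-20)) = 25826 - 22*(-17 + 20) = 25826 - 22*3 = 25826 - 66 = 25760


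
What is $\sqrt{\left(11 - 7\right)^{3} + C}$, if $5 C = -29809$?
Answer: $\frac{i \sqrt{147445}}{5} \approx 76.797 i$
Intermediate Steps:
$C = - \frac{29809}{5}$ ($C = \frac{1}{5} \left(-29809\right) = - \frac{29809}{5} \approx -5961.8$)
$\sqrt{\left(11 - 7\right)^{3} + C} = \sqrt{\left(11 - 7\right)^{3} - \frac{29809}{5}} = \sqrt{4^{3} - \frac{29809}{5}} = \sqrt{64 - \frac{29809}{5}} = \sqrt{- \frac{29489}{5}} = \frac{i \sqrt{147445}}{5}$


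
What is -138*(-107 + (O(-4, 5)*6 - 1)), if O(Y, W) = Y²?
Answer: 1656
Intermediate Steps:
-138*(-107 + (O(-4, 5)*6 - 1)) = -138*(-107 + ((-4)²*6 - 1)) = -138*(-107 + (16*6 - 1)) = -138*(-107 + (96 - 1)) = -138*(-107 + 95) = -138*(-12) = 1656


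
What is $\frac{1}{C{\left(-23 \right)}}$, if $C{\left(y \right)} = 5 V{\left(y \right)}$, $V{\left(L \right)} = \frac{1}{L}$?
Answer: $- \frac{23}{5} \approx -4.6$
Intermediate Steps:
$C{\left(y \right)} = \frac{5}{y}$
$\frac{1}{C{\left(-23 \right)}} = \frac{1}{5 \frac{1}{-23}} = \frac{1}{5 \left(- \frac{1}{23}\right)} = \frac{1}{- \frac{5}{23}} = - \frac{23}{5}$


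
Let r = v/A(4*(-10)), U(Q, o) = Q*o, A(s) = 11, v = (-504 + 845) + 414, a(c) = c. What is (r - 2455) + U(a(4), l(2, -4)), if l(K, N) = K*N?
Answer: -26602/11 ≈ -2418.4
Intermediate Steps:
v = 755 (v = 341 + 414 = 755)
r = 755/11 ≈ 68.636
(r - 2455) + U(a(4), l(2, -4)) = (755/11 - 2455) + 4*(2*(-4)) = -26250/11 + 4*(-8) = -26250/11 - 32 = -26602/11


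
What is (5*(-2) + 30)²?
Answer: 400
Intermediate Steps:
(5*(-2) + 30)² = (-10 + 30)² = 20² = 400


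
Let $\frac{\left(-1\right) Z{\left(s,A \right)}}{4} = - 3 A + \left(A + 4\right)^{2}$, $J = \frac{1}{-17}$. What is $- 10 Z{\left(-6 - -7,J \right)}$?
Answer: $\frac{181600}{289} \approx 628.37$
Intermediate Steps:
$J = - \frac{1}{17} \approx -0.058824$
$Z{\left(s,A \right)} = - 4 \left(4 + A\right)^{2} + 12 A$ ($Z{\left(s,A \right)} = - 4 \left(- 3 A + \left(A + 4\right)^{2}\right) = - 4 \left(- 3 A + \left(4 + A\right)^{2}\right) = - 4 \left(\left(4 + A\right)^{2} - 3 A\right) = - 4 \left(4 + A\right)^{2} + 12 A$)
$- 10 Z{\left(-6 - -7,J \right)} = - 10 \left(- 4 \left(4 - \frac{1}{17}\right)^{2} + 12 \left(- \frac{1}{17}\right)\right) = - 10 \left(- 4 \left(\frac{67}{17}\right)^{2} - \frac{12}{17}\right) = - 10 \left(\left(-4\right) \frac{4489}{289} - \frac{12}{17}\right) = - 10 \left(- \frac{17956}{289} - \frac{12}{17}\right) = \left(-10\right) \left(- \frac{18160}{289}\right) = \frac{181600}{289}$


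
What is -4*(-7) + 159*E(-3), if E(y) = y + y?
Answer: -926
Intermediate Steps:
E(y) = 2*y
-4*(-7) + 159*E(-3) = -4*(-7) + 159*(2*(-3)) = 28 + 159*(-6) = 28 - 954 = -926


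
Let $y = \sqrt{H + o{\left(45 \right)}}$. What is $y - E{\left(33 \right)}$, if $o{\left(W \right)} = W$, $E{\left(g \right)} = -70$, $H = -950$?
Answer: $70 + i \sqrt{905} \approx 70.0 + 30.083 i$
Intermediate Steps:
$y = i \sqrt{905}$ ($y = \sqrt{-950 + 45} = \sqrt{-905} = i \sqrt{905} \approx 30.083 i$)
$y - E{\left(33 \right)} = i \sqrt{905} - -70 = i \sqrt{905} + 70 = 70 + i \sqrt{905}$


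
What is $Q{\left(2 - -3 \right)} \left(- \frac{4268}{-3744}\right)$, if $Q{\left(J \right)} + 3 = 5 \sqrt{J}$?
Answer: $- \frac{1067}{312} + \frac{5335 \sqrt{5}}{936} \approx 9.3252$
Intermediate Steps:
$Q{\left(J \right)} = -3 + 5 \sqrt{J}$
$Q{\left(2 - -3 \right)} \left(- \frac{4268}{-3744}\right) = \left(-3 + 5 \sqrt{2 - -3}\right) \left(- \frac{4268}{-3744}\right) = \left(-3 + 5 \sqrt{2 + 3}\right) \left(\left(-4268\right) \left(- \frac{1}{3744}\right)\right) = \left(-3 + 5 \sqrt{5}\right) \frac{1067}{936} = - \frac{1067}{312} + \frac{5335 \sqrt{5}}{936}$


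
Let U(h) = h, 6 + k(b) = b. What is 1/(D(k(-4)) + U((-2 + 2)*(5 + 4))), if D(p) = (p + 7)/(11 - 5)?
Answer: -2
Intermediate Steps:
k(b) = -6 + b
D(p) = 7/6 + p/6 (D(p) = (7 + p)/6 = (7 + p)*(⅙) = 7/6 + p/6)
1/(D(k(-4)) + U((-2 + 2)*(5 + 4))) = 1/((7/6 + (-6 - 4)/6) + (-2 + 2)*(5 + 4)) = 1/((7/6 + (⅙)*(-10)) + 0*9) = 1/((7/6 - 5/3) + 0) = 1/(-½ + 0) = 1/(-½) = -2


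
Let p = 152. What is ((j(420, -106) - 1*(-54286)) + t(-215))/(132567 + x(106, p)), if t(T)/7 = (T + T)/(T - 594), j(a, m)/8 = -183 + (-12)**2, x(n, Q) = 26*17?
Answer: 43667976/107604281 ≈ 0.40582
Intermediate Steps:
x(n, Q) = 442
j(a, m) = -312 (j(a, m) = 8*(-183 + (-12)**2) = 8*(-183 + 144) = 8*(-39) = -312)
t(T) = 14*T/(-594 + T) (t(T) = 7*((T + T)/(T - 594)) = 7*((2*T)/(-594 + T)) = 7*(2*T/(-594 + T)) = 14*T/(-594 + T))
((j(420, -106) - 1*(-54286)) + t(-215))/(132567 + x(106, p)) = ((-312 - 1*(-54286)) + 14*(-215)/(-594 - 215))/(132567 + 442) = ((-312 + 54286) + 14*(-215)/(-809))/133009 = (53974 + 14*(-215)*(-1/809))*(1/133009) = (53974 + 3010/809)*(1/133009) = (43667976/809)*(1/133009) = 43667976/107604281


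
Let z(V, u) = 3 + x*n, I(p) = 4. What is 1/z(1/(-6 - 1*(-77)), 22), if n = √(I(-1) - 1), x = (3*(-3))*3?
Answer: -1/726 - 3*√3/242 ≈ -0.022849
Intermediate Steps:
x = -27 (x = -9*3 = -27)
n = √3 (n = √(4 - 1) = √3 ≈ 1.7320)
z(V, u) = 3 - 27*√3
1/z(1/(-6 - 1*(-77)), 22) = 1/(3 - 27*√3)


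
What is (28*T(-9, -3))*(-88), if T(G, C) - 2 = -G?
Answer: -27104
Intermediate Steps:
T(G, C) = 2 - G
(28*T(-9, -3))*(-88) = (28*(2 - 1*(-9)))*(-88) = (28*(2 + 9))*(-88) = (28*11)*(-88) = 308*(-88) = -27104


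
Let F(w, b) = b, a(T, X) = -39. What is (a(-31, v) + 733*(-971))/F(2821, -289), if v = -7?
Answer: 711782/289 ≈ 2462.9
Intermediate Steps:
(a(-31, v) + 733*(-971))/F(2821, -289) = (-39 + 733*(-971))/(-289) = (-39 - 711743)*(-1/289) = -711782*(-1/289) = 711782/289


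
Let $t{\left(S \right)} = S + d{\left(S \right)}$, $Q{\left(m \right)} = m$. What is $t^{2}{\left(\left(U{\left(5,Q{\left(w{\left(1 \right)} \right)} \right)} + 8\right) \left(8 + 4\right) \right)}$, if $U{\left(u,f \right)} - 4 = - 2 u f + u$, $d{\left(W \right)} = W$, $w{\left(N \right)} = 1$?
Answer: $28224$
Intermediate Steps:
$U{\left(u,f \right)} = 4 + u - 2 f u$ ($U{\left(u,f \right)} = 4 + \left(- 2 u f + u\right) = 4 - \left(- u + 2 f u\right) = 4 + u - 2 f u$)
$t{\left(S \right)} = 2 S$ ($t{\left(S \right)} = S + S = 2 S$)
$t^{2}{\left(\left(U{\left(5,Q{\left(w{\left(1 \right)} \right)} \right)} + 8\right) \left(8 + 4\right) \right)} = \left(2 \left(\left(4 + 5 - 2 \cdot 5\right) + 8\right) \left(8 + 4\right)\right)^{2} = \left(2 \left(\left(4 + 5 - 10\right) + 8\right) 12\right)^{2} = \left(2 \left(-1 + 8\right) 12\right)^{2} = \left(2 \cdot 7 \cdot 12\right)^{2} = \left(2 \cdot 84\right)^{2} = 168^{2} = 28224$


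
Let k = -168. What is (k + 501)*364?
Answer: 121212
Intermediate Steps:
(k + 501)*364 = (-168 + 501)*364 = 333*364 = 121212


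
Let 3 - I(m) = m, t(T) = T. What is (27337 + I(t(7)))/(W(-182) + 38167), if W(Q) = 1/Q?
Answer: 4974606/6946393 ≈ 0.71614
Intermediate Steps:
I(m) = 3 - m
(27337 + I(t(7)))/(W(-182) + 38167) = (27337 + (3 - 1*7))/(1/(-182) + 38167) = (27337 + (3 - 7))/(-1/182 + 38167) = (27337 - 4)/(6946393/182) = 27333*(182/6946393) = 4974606/6946393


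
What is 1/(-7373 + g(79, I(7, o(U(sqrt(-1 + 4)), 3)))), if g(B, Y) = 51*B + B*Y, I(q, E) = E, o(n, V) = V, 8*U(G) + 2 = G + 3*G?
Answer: -1/3107 ≈ -0.00032185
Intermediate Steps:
U(G) = -1/4 + G/2 (U(G) = -1/4 + (G + 3*G)/8 = -1/4 + (4*G)/8 = -1/4 + G/2)
1/(-7373 + g(79, I(7, o(U(sqrt(-1 + 4)), 3)))) = 1/(-7373 + 79*(51 + 3)) = 1/(-7373 + 79*54) = 1/(-7373 + 4266) = 1/(-3107) = -1/3107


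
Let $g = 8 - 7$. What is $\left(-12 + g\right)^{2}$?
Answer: $121$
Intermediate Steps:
$g = 1$ ($g = 8 - 7 = 1$)
$\left(-12 + g\right)^{2} = \left(-12 + 1\right)^{2} = \left(-11\right)^{2} = 121$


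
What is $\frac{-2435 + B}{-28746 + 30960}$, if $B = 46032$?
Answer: $\frac{43597}{2214} \approx 19.691$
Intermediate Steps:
$\frac{-2435 + B}{-28746 + 30960} = \frac{-2435 + 46032}{-28746 + 30960} = \frac{43597}{2214}$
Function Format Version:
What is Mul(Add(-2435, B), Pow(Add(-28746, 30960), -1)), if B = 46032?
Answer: Rational(43597, 2214) ≈ 19.691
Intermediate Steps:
Mul(Add(-2435, B), Pow(Add(-28746, 30960), -1)) = Mul(Add(-2435, 46032), Pow(Add(-28746, 30960), -1)) = Mul(43597, Pow(2214, -1)) = Mul(43597, Rational(1, 2214)) = Rational(43597, 2214)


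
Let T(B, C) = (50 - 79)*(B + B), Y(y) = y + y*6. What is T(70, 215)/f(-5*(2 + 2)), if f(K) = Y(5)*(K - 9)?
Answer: 4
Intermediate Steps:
Y(y) = 7*y (Y(y) = y + 6*y = 7*y)
T(B, C) = -58*B
f(K) = -315 + 35*K (f(K) = (7*5)*(K - 9) = 35*(-9 + K) = -315 + 35*K)
T(70, 215)/f(-5*(2 + 2)) = (-58*70)/(-315 + 35*(-5*(2 + 2))) = -4060/(-315 + 35*(-5*4)) = -4060/(-315 + 35*(-20)) = -4060/(-315 - 700) = -4060/(-1015) = -4060*(-1/1015) = 4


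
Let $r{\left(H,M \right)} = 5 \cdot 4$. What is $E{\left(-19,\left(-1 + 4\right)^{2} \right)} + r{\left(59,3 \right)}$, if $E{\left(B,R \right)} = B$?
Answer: $1$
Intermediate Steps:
$r{\left(H,M \right)} = 20$
$E{\left(-19,\left(-1 + 4\right)^{2} \right)} + r{\left(59,3 \right)} = -19 + 20 = 1$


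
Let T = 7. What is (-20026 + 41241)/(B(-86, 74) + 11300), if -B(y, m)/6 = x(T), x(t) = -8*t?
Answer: 21215/11636 ≈ 1.8232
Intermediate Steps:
B(y, m) = 336 (B(y, m) = -(-48)*7 = -6*(-56) = 336)
(-20026 + 41241)/(B(-86, 74) + 11300) = (-20026 + 41241)/(336 + 11300) = 21215/11636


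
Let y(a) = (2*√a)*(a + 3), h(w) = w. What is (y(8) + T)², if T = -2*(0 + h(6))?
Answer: 4016 - 1056*√2 ≈ 2522.6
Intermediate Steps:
T = -12 (T = -2*(0 + 6) = -2*6 = -12)
y(a) = 2*√a*(3 + a) (y(a) = (2*√a)*(3 + a) = 2*√a*(3 + a))
(y(8) + T)² = (2*√8*(3 + 8) - 12)² = (2*(2*√2)*11 - 12)² = (44*√2 - 12)² = (-12 + 44*√2)²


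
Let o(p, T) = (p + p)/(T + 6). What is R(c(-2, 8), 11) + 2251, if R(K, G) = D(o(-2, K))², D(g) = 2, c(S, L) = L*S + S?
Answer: 2255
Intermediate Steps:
c(S, L) = S + L*S
o(p, T) = 2*p/(6 + T) (o(p, T) = (2*p)/(6 + T) = 2*p/(6 + T))
R(K, G) = 4 (R(K, G) = 2² = 4)
R(c(-2, 8), 11) + 2251 = 4 + 2251 = 2255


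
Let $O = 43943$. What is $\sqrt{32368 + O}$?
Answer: $3 \sqrt{8479} \approx 276.24$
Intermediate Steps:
$\sqrt{32368 + O} = \sqrt{32368 + 43943} = \sqrt{76311} = 3 \sqrt{8479}$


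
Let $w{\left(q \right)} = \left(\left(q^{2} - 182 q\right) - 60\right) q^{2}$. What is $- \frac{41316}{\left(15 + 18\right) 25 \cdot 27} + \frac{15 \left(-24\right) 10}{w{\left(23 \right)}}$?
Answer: $- \frac{273263204}{147471975} \approx -1.853$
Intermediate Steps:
$w{\left(q \right)} = q^{2} \left(-60 + q^{2} - 182 q\right)$ ($w{\left(q \right)} = \left(-60 + q^{2} - 182 q\right) q^{2} = q^{2} \left(-60 + q^{2} - 182 q\right)$)
$- \frac{41316}{\left(15 + 18\right) 25 \cdot 27} + \frac{15 \left(-24\right) 10}{w{\left(23 \right)}} = - \frac{41316}{\left(15 + 18\right) 25 \cdot 27} + \frac{15 \left(-24\right) 10}{23^{2} \left(-60 + 23^{2} - 4186\right)} = - \frac{41316}{33 \cdot 25 \cdot 27} + \frac{\left(-360\right) 10}{529 \left(-60 + 529 - 4186\right)} = - \frac{41316}{825 \cdot 27} - \frac{3600}{529 \left(-3717\right)} = - \frac{41316}{22275} - \frac{3600}{-1966293} = \left(-41316\right) \frac{1}{22275} - - \frac{400}{218477} = - \frac{1252}{675} + \frac{400}{218477} = - \frac{273263204}{147471975}$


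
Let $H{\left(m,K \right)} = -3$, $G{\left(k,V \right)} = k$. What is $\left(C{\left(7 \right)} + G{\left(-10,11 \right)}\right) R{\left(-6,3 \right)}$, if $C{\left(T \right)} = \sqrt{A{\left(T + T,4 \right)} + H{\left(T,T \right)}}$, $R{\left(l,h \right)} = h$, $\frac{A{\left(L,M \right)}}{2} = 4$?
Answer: $-30 + 3 \sqrt{5} \approx -23.292$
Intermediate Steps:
$A{\left(L,M \right)} = 8$ ($A{\left(L,M \right)} = 2 \cdot 4 = 8$)
$C{\left(T \right)} = \sqrt{5}$ ($C{\left(T \right)} = \sqrt{8 - 3} = \sqrt{5}$)
$\left(C{\left(7 \right)} + G{\left(-10,11 \right)}\right) R{\left(-6,3 \right)} = \left(\sqrt{5} - 10\right) 3 = \left(-10 + \sqrt{5}\right) 3 = -30 + 3 \sqrt{5}$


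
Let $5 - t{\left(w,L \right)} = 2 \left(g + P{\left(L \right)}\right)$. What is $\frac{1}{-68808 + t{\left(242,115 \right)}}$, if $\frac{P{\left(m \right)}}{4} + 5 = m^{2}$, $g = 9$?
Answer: $- \frac{1}{174581} \approx -5.728 \cdot 10^{-6}$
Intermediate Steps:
$P{\left(m \right)} = -20 + 4 m^{2}$
$t{\left(w,L \right)} = 27 - 8 L^{2}$ ($t{\left(w,L \right)} = 5 - 2 \left(9 + \left(-20 + 4 L^{2}\right)\right) = 5 - 2 \left(-11 + 4 L^{2}\right) = 5 - \left(-22 + 8 L^{2}\right) = 27 - 8 L^{2}$)
$\frac{1}{-68808 + t{\left(242,115 \right)}} = \frac{1}{-68808 + \left(27 - 8 \cdot 115^{2}\right)} = \frac{1}{-68808 + \left(27 - 105800\right)} = \frac{1}{-68808 - 105773} = \frac{1}{-174581} = - \frac{1}{174581}$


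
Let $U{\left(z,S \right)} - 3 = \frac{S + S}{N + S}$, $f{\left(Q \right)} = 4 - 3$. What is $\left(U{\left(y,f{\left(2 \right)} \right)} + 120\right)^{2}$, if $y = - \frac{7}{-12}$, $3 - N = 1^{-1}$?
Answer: $\frac{137641}{9} \approx 15293.0$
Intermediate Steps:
$N = 2$ ($N = 3 - 1^{-1} = 3 - 1 = 2$)
$f{\left(Q \right)} = 1$ ($f{\left(Q \right)} = 4 - 3 = 1$)
$y = \frac{7}{12}$ ($y = \left(-7\right) \left(- \frac{1}{12}\right) = \frac{7}{12} \approx 0.58333$)
$U{\left(z,S \right)} = 3 + \frac{2 S}{2 + S}$ ($U{\left(z,S \right)} = 3 + \frac{S + S}{2 + S} = 3 + \frac{2 S}{2 + S}$)
$\left(U{\left(y,f{\left(2 \right)} \right)} + 120\right)^{2} = \left(\frac{6 + 5 \cdot 1}{2 + 1} + 120\right)^{2} = \left(\frac{6 + 5}{3} + 120\right)^{2} = \left(\frac{1}{3} \cdot 11 + 120\right)^{2} = \left(\frac{11}{3} + 120\right)^{2} = \left(\frac{371}{3}\right)^{2} = \frac{137641}{9}$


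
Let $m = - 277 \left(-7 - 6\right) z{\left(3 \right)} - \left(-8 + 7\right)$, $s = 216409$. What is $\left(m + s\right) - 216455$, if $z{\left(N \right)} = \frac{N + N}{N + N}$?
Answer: $3556$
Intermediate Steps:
$z{\left(N \right)} = 1$ ($z{\left(N \right)} = \frac{2 N}{2 N} = 2 N \frac{1}{2 N} = 1$)
$m = 3602$ ($m = - 277 \left(-7 - 6\right) 1 - \left(-8 + 7\right) = - 277 \left(\left(-13\right) 1\right) - -1 = \left(-277\right) \left(-13\right) + 1 = 3601 + 1 = 3602$)
$\left(m + s\right) - 216455 = \left(3602 + 216409\right) - 216455 = 220011 - 216455 = 3556$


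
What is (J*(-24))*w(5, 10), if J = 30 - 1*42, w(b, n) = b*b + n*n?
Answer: 36000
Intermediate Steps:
w(b, n) = b² + n²
J = -12 (J = 30 - 42 = -12)
(J*(-24))*w(5, 10) = (-12*(-24))*(5² + 10²) = 288*(25 + 100) = 288*125 = 36000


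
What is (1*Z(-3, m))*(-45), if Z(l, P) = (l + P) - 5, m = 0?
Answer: 360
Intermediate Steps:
Z(l, P) = -5 + P + l (Z(l, P) = (P + l) - 5 = -5 + P + l)
(1*Z(-3, m))*(-45) = (1*(-5 + 0 - 3))*(-45) = (1*(-8))*(-45) = -8*(-45) = 360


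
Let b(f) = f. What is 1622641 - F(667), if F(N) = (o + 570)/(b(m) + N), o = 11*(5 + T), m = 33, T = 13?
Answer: 283961983/175 ≈ 1.6226e+6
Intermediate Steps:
o = 198 (o = 11*(5 + 13) = 11*18 = 198)
F(N) = 768/(33 + N) (F(N) = (198 + 570)/(33 + N) = 768/(33 + N))
1622641 - F(667) = 1622641 - 768/(33 + 667) = 1622641 - 768/700 = 1622641 - 1*192/175 = 1622641 - 192/175 = 283961983/175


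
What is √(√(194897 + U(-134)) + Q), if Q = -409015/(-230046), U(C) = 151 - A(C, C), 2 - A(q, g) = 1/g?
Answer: √(422380176193410 + 1772858930886*√3502245842)/15413082 ≈ 21.057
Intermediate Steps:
A(q, g) = 2 - 1/g
U(C) = 149 + 1/C (U(C) = 151 - (2 - 1/C) = 151 + (-2 + 1/C) = 149 + 1/C)
Q = 409015/230046 (Q = -409015*(-1/230046) = 409015/230046 ≈ 1.7780)
√(√(194897 + U(-134)) + Q) = √(√(194897 + (149 + 1/(-134))) + 409015/230046) = √(√(194897 + (149 - 1/134)) + 409015/230046) = √(√(194897 + 19965/134) + 409015/230046) = √(√(26136163/134) + 409015/230046) = √(√3502245842/134 + 409015/230046) = √(409015/230046 + √3502245842/134)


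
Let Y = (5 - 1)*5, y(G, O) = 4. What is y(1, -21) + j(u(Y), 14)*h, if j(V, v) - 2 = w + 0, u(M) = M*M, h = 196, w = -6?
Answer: -780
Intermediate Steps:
Y = 20 (Y = 4*5 = 20)
u(M) = M**2
j(V, v) = -4 (j(V, v) = 2 + (-6 + 0) = 2 - 6 = -4)
y(1, -21) + j(u(Y), 14)*h = 4 - 4*196 = 4 - 784 = -780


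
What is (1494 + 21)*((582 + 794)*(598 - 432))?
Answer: 346050240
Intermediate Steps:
(1494 + 21)*((582 + 794)*(598 - 432)) = 1515*(1376*166) = 1515*228416 = 346050240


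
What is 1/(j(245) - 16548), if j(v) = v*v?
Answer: 1/43477 ≈ 2.3001e-5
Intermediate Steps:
j(v) = v²
1/(j(245) - 16548) = 1/(245² - 16548) = 1/(60025 - 16548) = 1/43477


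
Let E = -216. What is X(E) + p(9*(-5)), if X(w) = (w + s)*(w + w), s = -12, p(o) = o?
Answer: 98451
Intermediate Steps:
X(w) = 2*w*(-12 + w) (X(w) = (w - 12)*(w + w) = (-12 + w)*(2*w) = 2*w*(-12 + w))
X(E) + p(9*(-5)) = 2*(-216)*(-12 - 216) + 9*(-5) = 2*(-216)*(-228) - 45 = 98496 - 45 = 98451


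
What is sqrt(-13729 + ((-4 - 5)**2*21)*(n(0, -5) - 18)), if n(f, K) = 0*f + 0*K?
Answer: I*sqrt(44347) ≈ 210.59*I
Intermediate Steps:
n(f, K) = 0 (n(f, K) = 0 + 0 = 0)
sqrt(-13729 + ((-4 - 5)**2*21)*(n(0, -5) - 18)) = sqrt(-13729 + ((-4 - 5)**2*21)*(0 - 18)) = sqrt(-13729 + ((-9)**2*21)*(-18)) = sqrt(-13729 + (81*21)*(-18)) = sqrt(-13729 + 1701*(-18)) = sqrt(-13729 - 30618) = sqrt(-44347) = I*sqrt(44347)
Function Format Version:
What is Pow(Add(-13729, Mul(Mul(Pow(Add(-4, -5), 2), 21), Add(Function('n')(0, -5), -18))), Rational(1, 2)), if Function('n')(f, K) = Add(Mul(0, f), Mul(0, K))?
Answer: Mul(I, Pow(44347, Rational(1, 2))) ≈ Mul(210.59, I)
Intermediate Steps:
Function('n')(f, K) = 0 (Function('n')(f, K) = Add(0, 0) = 0)
Pow(Add(-13729, Mul(Mul(Pow(Add(-4, -5), 2), 21), Add(Function('n')(0, -5), -18))), Rational(1, 2)) = Pow(Add(-13729, Mul(Mul(Pow(Add(-4, -5), 2), 21), Add(0, -18))), Rational(1, 2)) = Pow(Add(-13729, Mul(Mul(Pow(-9, 2), 21), -18)), Rational(1, 2)) = Pow(Add(-13729, Mul(Mul(81, 21), -18)), Rational(1, 2)) = Pow(Add(-13729, Mul(1701, -18)), Rational(1, 2)) = Pow(Add(-13729, -30618), Rational(1, 2)) = Pow(-44347, Rational(1, 2)) = Mul(I, Pow(44347, Rational(1, 2)))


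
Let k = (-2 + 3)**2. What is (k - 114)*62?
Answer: -7006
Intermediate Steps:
k = 1 (k = 1**2 = 1)
(k - 114)*62 = (1 - 114)*62 = -113*62 = -7006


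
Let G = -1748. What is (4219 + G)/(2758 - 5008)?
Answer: -2471/2250 ≈ -1.0982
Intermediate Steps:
(4219 + G)/(2758 - 5008) = (4219 - 1748)/(2758 - 5008) = 2471/(-2250) = 2471*(-1/2250) = -2471/2250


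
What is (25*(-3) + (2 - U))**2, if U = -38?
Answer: 1225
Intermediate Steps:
(25*(-3) + (2 - U))**2 = (25*(-3) + (2 - 1*(-38)))**2 = (-75 + (2 + 38))**2 = (-75 + 40)**2 = (-35)**2 = 1225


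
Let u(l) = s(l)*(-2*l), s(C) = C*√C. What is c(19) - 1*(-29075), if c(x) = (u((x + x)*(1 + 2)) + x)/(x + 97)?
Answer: 3372719/116 - 6498*√114/29 ≈ 26683.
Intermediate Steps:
s(C) = C^(3/2)
u(l) = -2*l^(5/2) (u(l) = l^(3/2)*(-2*l) = -2*l^(5/2))
c(x) = (x - 72*√6*x^(5/2))/(97 + x) (c(x) = (-2*(1 + 2)^(5/2)*(x + x)^(5/2) + x)/(x + 97) = (-2*9*√3*(4*√2*x^(5/2)) + x)/(97 + x) = (-2*36*√6*x^(5/2) + x)/(97 + x) = (-72*√6*x^(5/2) + x)/(97 + x) = (x - 72*√6*x^(5/2))/(97 + x))
c(19) - 1*(-29075) = (19 - 72*√6*19^(5/2))/(97 + 19) - 1*(-29075) = (19 - 72*√6*361*√19)/116 + 29075 = (19 - 25992*√114)/116 + 29075 = (19/116 - 6498*√114/29) + 29075 = 3372719/116 - 6498*√114/29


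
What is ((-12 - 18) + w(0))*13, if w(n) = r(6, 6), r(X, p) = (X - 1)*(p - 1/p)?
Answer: -65/6 ≈ -10.833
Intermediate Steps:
r(X, p) = (-1 + X)*(p - 1/p)
w(n) = 175/6 (w(n) = (1 - 1*6 + 6²*(-1 + 6))/6 = (1 - 6 + 36*5)/6 = (1 - 6 + 180)/6 = (⅙)*175 = 175/6)
((-12 - 18) + w(0))*13 = ((-12 - 18) + 175/6)*13 = (-30 + 175/6)*13 = -⅚*13 = -65/6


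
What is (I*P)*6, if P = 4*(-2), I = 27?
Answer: -1296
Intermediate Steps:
P = -8
(I*P)*6 = (27*(-8))*6 = -216*6 = -1296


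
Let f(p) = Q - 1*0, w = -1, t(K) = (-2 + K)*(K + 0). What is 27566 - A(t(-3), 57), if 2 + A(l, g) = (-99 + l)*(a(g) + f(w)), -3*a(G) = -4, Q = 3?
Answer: 27932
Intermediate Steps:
a(G) = 4/3 (a(G) = -⅓*(-4) = 4/3)
t(K) = K*(-2 + K) (t(K) = (-2 + K)*K = K*(-2 + K))
f(p) = 3 (f(p) = 3 - 1*0 = 3 + 0 = 3)
A(l, g) = -431 + 13*l/3 (A(l, g) = -2 + (-99 + l)*(4/3 + 3) = -2 + (-99 + l)*(13/3) = -2 + (-429 + 13*l/3) = -431 + 13*l/3)
27566 - A(t(-3), 57) = 27566 - (-431 + 13*(-3*(-2 - 3))/3) = 27566 - (-431 + 13*(-3*(-5))/3) = 27566 - (-431 + (13/3)*15) = 27566 - (-431 + 65) = 27566 - 1*(-366) = 27566 + 366 = 27932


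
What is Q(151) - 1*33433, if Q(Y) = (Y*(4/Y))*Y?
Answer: -32829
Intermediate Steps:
Q(Y) = 4*Y
Q(151) - 1*33433 = 4*151 - 1*33433 = 604 - 33433 = -32829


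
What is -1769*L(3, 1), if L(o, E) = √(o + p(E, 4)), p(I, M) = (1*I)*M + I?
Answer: -3538*√2 ≈ -5003.5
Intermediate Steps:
p(I, M) = I + I*M (p(I, M) = I*M + I = I + I*M)
L(o, E) = √(o + 5*E) (L(o, E) = √(o + E*(1 + 4)) = √(o + E*5) = √(o + 5*E))
-1769*L(3, 1) = -1769*√(3 + 5*1) = -1769*√(3 + 5) = -3538*√2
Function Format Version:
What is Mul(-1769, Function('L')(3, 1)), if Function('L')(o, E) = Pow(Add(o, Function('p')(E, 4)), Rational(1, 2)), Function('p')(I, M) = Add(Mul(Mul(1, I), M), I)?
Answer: Mul(-3538, Pow(2, Rational(1, 2))) ≈ -5003.5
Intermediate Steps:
Function('p')(I, M) = Add(I, Mul(I, M)) (Function('p')(I, M) = Add(Mul(I, M), I) = Add(I, Mul(I, M)))
Function('L')(o, E) = Pow(Add(o, Mul(5, E)), Rational(1, 2)) (Function('L')(o, E) = Pow(Add(o, Mul(E, Add(1, 4))), Rational(1, 2)) = Pow(Add(o, Mul(E, 5)), Rational(1, 2)) = Pow(Add(o, Mul(5, E)), Rational(1, 2)))
Mul(-1769, Function('L')(3, 1)) = Mul(-1769, Pow(Add(3, Mul(5, 1)), Rational(1, 2))) = Mul(-1769, Pow(Add(3, 5), Rational(1, 2))) = Mul(-1769, Pow(8, Rational(1, 2))) = Mul(-1769, Mul(2, Pow(2, Rational(1, 2)))) = Mul(-3538, Pow(2, Rational(1, 2)))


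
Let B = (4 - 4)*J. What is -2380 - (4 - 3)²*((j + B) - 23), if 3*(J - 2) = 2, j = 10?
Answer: -2367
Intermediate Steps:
J = 8/3 (J = 2 + (⅓)*2 = 2 + ⅔ = 8/3 ≈ 2.6667)
B = 0 (B = (4 - 4)*(8/3) = 0*(8/3) = 0)
-2380 - (4 - 3)²*((j + B) - 23) = -2380 - (4 - 3)²*((10 + 0) - 23) = -2380 - 1²*(10 - 23) = -2380 - (-13) = -2380 - 1*(-13) = -2380 + 13 = -2367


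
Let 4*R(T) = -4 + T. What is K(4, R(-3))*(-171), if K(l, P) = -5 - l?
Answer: 1539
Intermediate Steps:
R(T) = -1 + T/4 (R(T) = (-4 + T)/4 = -1 + T/4)
K(4, R(-3))*(-171) = (-5 - 1*4)*(-171) = (-5 - 4)*(-171) = -9*(-171) = 1539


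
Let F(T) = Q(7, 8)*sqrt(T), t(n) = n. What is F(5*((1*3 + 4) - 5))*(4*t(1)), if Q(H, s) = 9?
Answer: 36*sqrt(10) ≈ 113.84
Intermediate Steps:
F(T) = 9*sqrt(T)
F(5*((1*3 + 4) - 5))*(4*t(1)) = (9*sqrt(5*((1*3 + 4) - 5)))*(4*1) = (9*sqrt(5*((3 + 4) - 5)))*4 = (9*sqrt(5*(7 - 5)))*4 = (9*sqrt(5*2))*4 = (9*sqrt(10))*4 = 36*sqrt(10)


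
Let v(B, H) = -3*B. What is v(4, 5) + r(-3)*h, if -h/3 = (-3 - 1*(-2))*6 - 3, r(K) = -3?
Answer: -93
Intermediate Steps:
h = 27 (h = -3*((-3 - 1*(-2))*6 - 3) = -3*((-3 + 2)*6 - 3) = -3*(-1*6 - 3) = -3*(-6 - 3) = -3*(-9) = 27)
v(4, 5) + r(-3)*h = -3*4 - 3*27 = -12 - 81 = -93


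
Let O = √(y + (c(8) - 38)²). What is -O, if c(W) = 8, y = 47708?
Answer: -28*√62 ≈ -220.47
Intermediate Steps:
O = 28*√62 (O = √(47708 + (8 - 38)²) = √(47708 + (-30)²) = √(47708 + 900) = √48608 = 28*√62 ≈ 220.47)
-O = -28*√62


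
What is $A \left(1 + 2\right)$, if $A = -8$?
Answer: $-24$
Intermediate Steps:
$A \left(1 + 2\right) = - 8 \left(1 + 2\right) = \left(-8\right) 3 = -24$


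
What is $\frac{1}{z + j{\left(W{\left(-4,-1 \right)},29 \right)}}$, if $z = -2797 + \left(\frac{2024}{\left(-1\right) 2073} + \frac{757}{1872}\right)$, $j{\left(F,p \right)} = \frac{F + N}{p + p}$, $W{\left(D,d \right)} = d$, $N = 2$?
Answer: $- \frac{37513008}{104944693381} \approx -0.00035746$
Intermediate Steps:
$j{\left(F,p \right)} = \frac{2 + F}{2 p}$ ($j{\left(F,p \right)} = \frac{F + 2}{p + p} = \frac{2 + F}{2 p}$)
$z = - \frac{3618804833}{1293552}$ ($z = -2797 + \left(\frac{2024}{-2073} + 757 \cdot \frac{1}{1872}\right) = -2797 + \left(2024 \left(- \frac{1}{2073}\right) + \frac{757}{1872}\right) = -2797 + \left(- \frac{2024}{2073} + \frac{757}{1872}\right) = -2797 - \frac{739889}{1293552} = - \frac{3618804833}{1293552} \approx -2797.6$)
$\frac{1}{z + j{\left(W{\left(-4,-1 \right)},29 \right)}} = \frac{1}{- \frac{3618804833}{1293552} + \frac{2 - 1}{2 \cdot 29}} = \frac{1}{- \frac{3618804833}{1293552} + \frac{1}{2} \cdot \frac{1}{29} \cdot 1} = \frac{1}{- \frac{3618804833}{1293552} + \frac{1}{58}} = \frac{1}{- \frac{104944693381}{37513008}} = - \frac{37513008}{104944693381}$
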